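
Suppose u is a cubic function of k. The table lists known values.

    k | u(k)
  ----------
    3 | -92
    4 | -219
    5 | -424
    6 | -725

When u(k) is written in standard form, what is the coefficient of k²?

-3

Write u(k) = ak³ + bk² + ck + d; the 4 given values yield a linear system in the 4 coefficients.
Solving, u(k) = -3k³ - 3k² + 5k + 1.
The coefficient of k² is -3.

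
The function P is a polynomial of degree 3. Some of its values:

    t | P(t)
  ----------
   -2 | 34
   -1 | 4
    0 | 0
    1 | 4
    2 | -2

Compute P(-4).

First differences: -30, -4, 4, -6. Second differences: 26, 8, -10. Third differences: -18, -18.
Level-3 differences are constant, so P has degree 3.
Fitting a degree-3 polynomial gives P(t) = -3t³ + 4t² + 3t.
Then P(-4) = 244.

244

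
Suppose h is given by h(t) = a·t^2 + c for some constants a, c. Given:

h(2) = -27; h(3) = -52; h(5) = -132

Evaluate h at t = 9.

From h(2) = -27 and h(3) = -52: 4a + c = -27 and 9a + c = -52.
Subtracting: 5a = -25, so a = -5; then c = -27 − (-5)·4 = -7.
So h(t) = -5t² − 7, and h(9) = -412.

-412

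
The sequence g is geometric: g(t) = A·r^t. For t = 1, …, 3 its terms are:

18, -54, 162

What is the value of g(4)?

-486

Consecutive ratio: -54/18 = -3, and 162/(-54) = -3, so r = -3.
Then A·(-3)^1 = 18 gives A = -6, and g(t) = -6·(-3)^t.
g(4) = -6·(-3)^4 = -486.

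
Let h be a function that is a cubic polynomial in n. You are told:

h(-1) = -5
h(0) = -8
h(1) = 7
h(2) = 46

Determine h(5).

Write h(n) = an³ + bn² + cn + d; the 4 given values yield a linear system in the 4 coefficients.
Solving, h(n) = n³ + 9n² + 5n - 8.
Then h(5) = 367.

367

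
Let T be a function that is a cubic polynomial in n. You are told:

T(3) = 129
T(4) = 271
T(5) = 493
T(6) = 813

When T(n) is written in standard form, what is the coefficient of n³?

Write T(n) = an³ + bn² + cn + d; the 4 given values yield a linear system in the 4 coefficients.
Solving, T(n) = 3n³ + 4n² + 3n + 3.
The coefficient of n³ is 3.

3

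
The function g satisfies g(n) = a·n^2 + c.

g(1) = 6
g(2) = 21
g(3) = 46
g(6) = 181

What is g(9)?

406

From g(1) = 6 and g(2) = 21: 1a + c = 6 and 4a + c = 21.
Subtracting: 3a = 15, so a = 5; then c = 6 − 5·1 = 1.
So g(n) = 5n² + 1, and g(9) = 406.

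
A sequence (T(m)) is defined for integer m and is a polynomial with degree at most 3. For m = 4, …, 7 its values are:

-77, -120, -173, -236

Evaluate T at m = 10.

First differences: -43, -53, -63. Second differences: -10, -10.
Level-2 differences are constant, so T has degree 2.
Fitting a degree-2 polynomial gives T(m) = -5m² + 2m - 5.
Then T(10) = -485.

-485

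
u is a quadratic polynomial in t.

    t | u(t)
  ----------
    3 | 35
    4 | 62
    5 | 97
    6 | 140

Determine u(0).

2

Write u(t) = at² + bt + c; the 4 given values yield a linear system in the 3 coefficients.
Solving, u(t) = 4t² - t + 2.
Then u(0) = 2.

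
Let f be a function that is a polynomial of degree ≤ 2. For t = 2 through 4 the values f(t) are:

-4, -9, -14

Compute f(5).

-19

First differences: -5, -5.
Level-1 differences are constant, so f has degree 1.
Fitting a degree-1 polynomial gives f(t) = -5t + 6.
Then f(5) = -19.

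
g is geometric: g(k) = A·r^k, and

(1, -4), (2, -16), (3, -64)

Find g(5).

-1024

Consecutive ratio: -16/(-4) = 4, and -64/(-16) = 4, so r = 4.
Then A·4^1 = -4 gives A = -1, and g(k) = -1·4^k.
g(5) = -1·4^5 = -1024.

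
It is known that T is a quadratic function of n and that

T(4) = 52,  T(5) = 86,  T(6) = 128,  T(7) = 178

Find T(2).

8

Write T(n) = an² + bn + c; the 4 given values yield a linear system in the 3 coefficients.
Solving, T(n) = 4n² - 2n - 4.
Then T(2) = 8.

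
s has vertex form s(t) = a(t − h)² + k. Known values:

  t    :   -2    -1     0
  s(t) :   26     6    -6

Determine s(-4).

90

First differences -20, -12; second difference 8 = 2a, so a = 4.
Expanding, the t-coefficient is −2ah = -8h; matching it to the data gives h = 1, and then k = -10.
So s(t) = 4(t − 1)² − 10.
s(-4) = 4·(-5)² − 10 = 90.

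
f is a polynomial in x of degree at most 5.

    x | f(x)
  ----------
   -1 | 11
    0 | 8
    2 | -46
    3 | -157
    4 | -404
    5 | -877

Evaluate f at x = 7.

Write f(x) = ax^5 + bx^4 + cx³ + dx² + ex + p; the 6 given values yield a linear system in the 6 coefficients.
Solving, the leading coefficient vanishes, and f(x) = -x^4 - x³ - 4x² - 7x + 8.
Then f(7) = -2981.

-2981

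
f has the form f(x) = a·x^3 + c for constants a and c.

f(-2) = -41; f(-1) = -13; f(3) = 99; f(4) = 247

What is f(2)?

From f(-2) = -41 and f(-1) = -13: -8a + c = -41 and -1a + c = -13.
Subtracting: 7a = 28, so a = 4; then c = -41 − 4·(-8) = -9.
So f(x) = 4x³ − 9, and f(2) = 23.

23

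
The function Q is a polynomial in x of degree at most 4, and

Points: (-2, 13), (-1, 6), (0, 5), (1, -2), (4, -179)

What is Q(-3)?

Write Q(x) = ax^4 + bx³ + cx² + dx + e; the 5 given values yield a linear system in the 5 coefficients.
Solving, the leading coefficient vanishes, and Q(x) = -2x³ - 3x² - 2x + 5.
Then Q(-3) = 38.

38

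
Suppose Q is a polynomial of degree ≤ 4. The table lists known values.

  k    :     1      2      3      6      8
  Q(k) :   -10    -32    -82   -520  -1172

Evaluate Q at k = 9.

Write Q(k) = ak^4 + bk³ + ck² + dk + e; the 5 given values yield a linear system in the 5 coefficients.
Solving, the leading coefficient vanishes, and Q(k) = -2k³ - 2k² - 2k - 4.
Then Q(9) = -1642.

-1642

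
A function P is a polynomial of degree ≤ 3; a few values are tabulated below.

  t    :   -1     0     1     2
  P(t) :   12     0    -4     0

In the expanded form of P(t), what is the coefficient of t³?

0

First differences: -12, -4, 4. Second differences: 8, 8.
Level-2 differences are constant, so P has degree 2.
Fitting a degree-2 polynomial gives P(t) = 4t² - 8t.
The coefficient of t³ is 0.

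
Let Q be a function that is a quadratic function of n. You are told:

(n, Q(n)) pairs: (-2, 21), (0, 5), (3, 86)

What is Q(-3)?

Write Q(n) = an² + bn + c; the 3 given values yield a linear system in the 3 coefficients.
Solving, Q(n) = 7n² + 6n + 5.
Then Q(-3) = 50.

50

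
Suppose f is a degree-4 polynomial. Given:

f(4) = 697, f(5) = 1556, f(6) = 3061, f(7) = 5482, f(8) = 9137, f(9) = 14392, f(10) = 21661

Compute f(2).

First differences: 859, 1505, 2421, 3655, 5255, 7269. Second differences: 646, 916, 1234, 1600, 2014. Third differences: 270, 318, 366, 414. Fourth differences: 48, 48, 48.
Level-4 differences are constant, so f has degree 4.
Fitting a degree-4 polynomial gives f(x) = 2x^4 + x³ + 6x² + 6x + 1.
Then f(2) = 77.

77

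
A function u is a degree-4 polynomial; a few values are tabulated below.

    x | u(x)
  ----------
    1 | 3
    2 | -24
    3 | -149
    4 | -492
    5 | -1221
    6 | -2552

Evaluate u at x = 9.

First differences: -27, -125, -343, -729, -1331. Second differences: -98, -218, -386, -602. Third differences: -120, -168, -216. Fourth differences: -48, -48.
Level-4 differences are constant, so u has degree 4.
Fitting a degree-4 polynomial gives u(x) = -2x^4 + x² + 4.
Then u(9) = -13037.

-13037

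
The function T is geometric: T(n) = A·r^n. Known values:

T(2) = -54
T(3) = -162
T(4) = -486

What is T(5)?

Consecutive ratio: -162/(-54) = 3, and -486/(-162) = 3, so r = 3.
Then A·3^2 = -54 gives A = -6, and T(n) = -6·3^n.
T(5) = -6·3^5 = -1458.

-1458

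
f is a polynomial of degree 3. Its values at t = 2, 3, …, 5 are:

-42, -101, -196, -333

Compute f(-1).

Write f(t) = at³ + bt² + ct + d; the 4 given values yield a linear system in the 4 coefficients.
Solving, f(t) = -t³ - 9t² + 5t - 8.
Then f(-1) = -21.

-21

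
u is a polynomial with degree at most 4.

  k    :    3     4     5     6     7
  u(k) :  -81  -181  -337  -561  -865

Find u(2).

First differences: -100, -156, -224, -304. Second differences: -56, -68, -80. Third differences: -12, -12.
Level-3 differences are constant, so u has degree 3.
Fitting a degree-3 polynomial gives u(k) = -2k³ - 4k² + 2k + 3.
Then u(2) = -25.

-25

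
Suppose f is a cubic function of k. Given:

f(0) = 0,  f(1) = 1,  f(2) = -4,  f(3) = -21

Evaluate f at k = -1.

Write f(k) = ak³ + bk² + ck + d; the 4 given values yield a linear system in the 4 coefficients.
Solving, f(k) = -k³ + 2k.
Then f(-1) = -1.

-1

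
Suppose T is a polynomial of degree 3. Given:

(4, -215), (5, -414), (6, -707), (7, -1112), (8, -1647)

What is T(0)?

First differences: -199, -293, -405, -535. Second differences: -94, -112, -130. Third differences: -18, -18.
Level-3 differences are constant, so T has degree 3.
Fitting a degree-3 polynomial gives T(x) = -3x³ - 2x² + 2x + 1.
The constant term is T(0) = 1.

1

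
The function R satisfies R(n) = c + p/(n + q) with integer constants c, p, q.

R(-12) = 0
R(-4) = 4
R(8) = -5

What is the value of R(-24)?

(R(n) − c)(n + q) = p for each data point; the three points give a linear system in c and q, then p follows.
Solving: c = -2, q = 0, p = -24, so R(n) = -2 − 24/(n + 0).
Then R(-24) = -2 − 24/(-24) = -1.

-1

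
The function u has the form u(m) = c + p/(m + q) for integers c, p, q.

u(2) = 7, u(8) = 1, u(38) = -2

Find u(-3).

(u(m) − c)(m + q) = p for each data point; the three points give a linear system in c and q, then p follows.
Solving: c = -3, q = 2, p = 40, so u(m) = -3 + 40/(m + 2).
Then u(-3) = -3 + 40/(-1) = -43.

-43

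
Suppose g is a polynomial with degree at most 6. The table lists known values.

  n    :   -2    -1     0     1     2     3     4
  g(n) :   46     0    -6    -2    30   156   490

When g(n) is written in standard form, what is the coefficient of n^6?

0

Write g(n) = an^6 + bn^5 + cn^4 + dn³ + en² + pn + q; the 7 given values yield a linear system in the 7 coefficients.
Solving, the top 2 coefficients vanish, and g(n) = 2n^4 - n³ + 3n² - 6.
The coefficient of n^6 is 0.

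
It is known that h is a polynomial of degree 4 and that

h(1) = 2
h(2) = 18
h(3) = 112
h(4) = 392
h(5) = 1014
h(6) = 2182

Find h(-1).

Write h(k) = ak^4 + bk³ + ck² + dk + e; the 6 given values yield a linear system in the 5 coefficients.
Solving, h(k) = 2k^4 - 2k³ + k² - 3k + 4.
Then h(-1) = 12.

12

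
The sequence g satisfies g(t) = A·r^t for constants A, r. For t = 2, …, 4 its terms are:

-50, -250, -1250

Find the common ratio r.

5

Consecutive ratio: -250/(-50) = 5, and -1250/(-250) = 5, so r = 5.
Then A·5^2 = -50 gives A = -2, and g(t) = -2·5^t.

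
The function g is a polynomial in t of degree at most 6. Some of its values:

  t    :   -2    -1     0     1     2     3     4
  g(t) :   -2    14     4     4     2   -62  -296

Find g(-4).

First differences: 16, -10, 0, -2, -64, -234. Second differences: -26, 10, -2, -62, -170. Third differences: 36, -12, -60, -108. Fourth differences: -48, -48, -48.
Level-4 differences are constant, so g has degree 4.
Fitting a degree-4 polynomial gives g(t) = -2t^4 + 2t³ + 7t² - 7t + 4.
Then g(-4) = -496.

-496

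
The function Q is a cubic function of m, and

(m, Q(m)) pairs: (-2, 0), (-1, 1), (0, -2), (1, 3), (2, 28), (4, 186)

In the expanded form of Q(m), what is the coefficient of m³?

2

Write Q(m) = am³ + bm² + cm + d; the 6 given values yield a linear system in the 4 coefficients.
Solving, Q(m) = 2m³ + 4m² - m - 2.
The coefficient of m³ is 2.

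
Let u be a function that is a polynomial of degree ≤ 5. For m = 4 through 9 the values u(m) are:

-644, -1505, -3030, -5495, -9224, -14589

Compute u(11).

-31955

First differences: -861, -1525, -2465, -3729, -5365. Second differences: -664, -940, -1264, -1636. Third differences: -276, -324, -372. Fourth differences: -48, -48.
Level-4 differences are constant, so u has degree 4.
Fitting a degree-4 polynomial gives u(m) = -2m^4 - 2m³ - m.
Then u(11) = -31955.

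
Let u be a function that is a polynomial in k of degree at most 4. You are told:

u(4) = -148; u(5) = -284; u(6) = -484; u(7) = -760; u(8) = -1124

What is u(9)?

-1588

Write u(k) = ak^4 + bk³ + ck² + dk + e; the 5 given values yield a linear system in the 5 coefficients.
Solving, the leading coefficient vanishes, and u(k) = -2k³ - 2k² + 4k - 4.
Then u(9) = -1588.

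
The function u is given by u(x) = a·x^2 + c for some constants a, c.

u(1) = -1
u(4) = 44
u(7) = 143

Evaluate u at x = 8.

188

From u(1) = -1 and u(4) = 44: 1a + c = -1 and 16a + c = 44.
Subtracting: 15a = 45, so a = 3; then c = -1 − 3·1 = -4.
So u(x) = 3x² − 4, and u(8) = 188.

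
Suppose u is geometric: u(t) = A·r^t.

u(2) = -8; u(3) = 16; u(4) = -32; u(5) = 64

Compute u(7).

256

Consecutive ratio: 16/(-8) = -2, and -32/16 = -2, so r = -2.
Then A·(-2)^2 = -8 gives A = -2, and u(t) = -2·(-2)^t.
u(7) = -2·(-2)^7 = 256.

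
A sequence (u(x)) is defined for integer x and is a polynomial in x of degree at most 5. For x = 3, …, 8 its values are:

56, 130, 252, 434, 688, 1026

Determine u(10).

First differences: 74, 122, 182, 254, 338. Second differences: 48, 60, 72, 84. Third differences: 12, 12, 12.
Level-3 differences are constant, so u has degree 3.
Fitting a degree-3 polynomial gives u(x) = 2x³ + 2.
Then u(10) = 2002.

2002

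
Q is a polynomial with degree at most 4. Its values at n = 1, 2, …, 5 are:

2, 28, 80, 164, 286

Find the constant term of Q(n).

Write Q(n) = an^4 + bn³ + cn² + dn + e; the 5 given values yield a linear system in the 5 coefficients.
Solving, the leading coefficient vanishes, and Q(n) = n³ + 7n² - 2n - 4.
The constant term is Q(0) = -4.

-4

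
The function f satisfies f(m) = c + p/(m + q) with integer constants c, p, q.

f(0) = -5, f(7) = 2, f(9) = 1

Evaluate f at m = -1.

-4

(f(m) − c)(m + q) = p for each data point; the three points give a linear system in c and q, then p follows.
Solving: c = -1, q = -3, p = 12, so f(m) = -1 + 12/(m − 3).
Then f(-1) = -1 + 12/(-4) = -4.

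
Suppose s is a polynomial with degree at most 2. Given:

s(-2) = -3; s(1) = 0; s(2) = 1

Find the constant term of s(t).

Write s(t) = at² + bt + c; the 3 given values yield a linear system in the 3 coefficients.
Solving, the leading coefficient vanishes, and s(t) = t - 1.
The constant term is s(0) = -1.

-1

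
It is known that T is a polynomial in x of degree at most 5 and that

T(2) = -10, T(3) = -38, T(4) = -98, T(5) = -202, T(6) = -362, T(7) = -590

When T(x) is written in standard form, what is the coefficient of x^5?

0

First differences: -28, -60, -104, -160, -228. Second differences: -32, -44, -56, -68. Third differences: -12, -12, -12.
Level-3 differences are constant, so T has degree 3.
Fitting a degree-3 polynomial gives T(x) = -2x³ + 2x² - 2.
The coefficient of x^5 is 0.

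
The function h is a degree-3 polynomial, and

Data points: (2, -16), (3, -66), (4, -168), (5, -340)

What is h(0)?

0

Write h(x) = ax³ + bx² + cx + d; the 4 given values yield a linear system in the 4 coefficients.
Solving, h(x) = -3x³ + x² + 2x.
The constant term is h(0) = 0.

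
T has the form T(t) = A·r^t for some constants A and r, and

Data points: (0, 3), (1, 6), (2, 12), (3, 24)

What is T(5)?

96

Consecutive ratio: 6/3 = 2, and 12/6 = 2, so r = 2.
Then A·2^0 = 3 gives A = 3, and T(t) = 3·2^t.
T(5) = 3·2^5 = 96.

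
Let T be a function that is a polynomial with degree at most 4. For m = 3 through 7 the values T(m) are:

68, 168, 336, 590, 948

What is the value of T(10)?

2826

First differences: 100, 168, 254, 358. Second differences: 68, 86, 104. Third differences: 18, 18.
Level-3 differences are constant, so T has degree 3.
Fitting a degree-3 polynomial gives T(m) = 3m³ - 2m² + 3m - 4.
Then T(10) = 2826.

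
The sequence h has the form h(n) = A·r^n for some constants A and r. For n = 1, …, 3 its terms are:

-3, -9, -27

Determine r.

Consecutive ratio: -9/(-3) = 3, and -27/(-9) = 3, so r = 3.
Then A·3^1 = -3 gives A = -1, and h(n) = -1·3^n.

3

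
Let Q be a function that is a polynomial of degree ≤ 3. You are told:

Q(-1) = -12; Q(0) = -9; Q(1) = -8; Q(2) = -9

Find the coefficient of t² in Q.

-1

First differences: 3, 1, -1. Second differences: -2, -2.
Level-2 differences are constant, so Q has degree 2.
Fitting a degree-2 polynomial gives Q(t) = -t² + 2t - 9.
The coefficient of t² is -1.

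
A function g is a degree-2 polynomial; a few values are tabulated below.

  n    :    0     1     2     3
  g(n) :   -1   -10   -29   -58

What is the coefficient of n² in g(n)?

First differences: -9, -19, -29. Second differences: -10, -10.
Level-2 differences are constant, so g has degree 2.
Fitting a degree-2 polynomial gives g(n) = -5n² - 4n - 1.
The coefficient of n² is -5.

-5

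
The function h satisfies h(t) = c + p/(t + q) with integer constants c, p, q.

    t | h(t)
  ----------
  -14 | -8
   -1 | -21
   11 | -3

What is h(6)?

(h(t) − c)(t + q) = p for each data point; the three points give a linear system in c and q, then p follows.
Solving: c = -6, q = -1, p = 30, so h(t) = -6 + 30/(t − 1).
Then h(6) = -6 + 30/5 = 0.

0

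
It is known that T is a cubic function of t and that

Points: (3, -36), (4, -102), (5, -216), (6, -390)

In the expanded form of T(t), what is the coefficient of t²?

Write T(t) = at³ + bt² + ct + d; the 4 given values yield a linear system in the 4 coefficients.
Solving, T(t) = -2t³ + 8t - 6.
The coefficient of t² is 0.

0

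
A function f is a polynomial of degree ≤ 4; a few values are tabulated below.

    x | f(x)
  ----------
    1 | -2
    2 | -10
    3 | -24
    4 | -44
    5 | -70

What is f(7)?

First differences: -8, -14, -20, -26. Second differences: -6, -6, -6.
Level-2 differences are constant, so f has degree 2.
Fitting a degree-2 polynomial gives f(x) = -3x² + x.
Then f(7) = -140.

-140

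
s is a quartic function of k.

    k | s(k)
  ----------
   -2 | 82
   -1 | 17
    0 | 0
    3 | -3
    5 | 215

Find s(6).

Write s(k) = ak^4 + bk³ + ck² + dk + e; the 5 given values yield a linear system in the 5 coefficients.
Solving, s(k) = k^4 - 4k³ + 5k² - 7k.
Then s(6) = 570.

570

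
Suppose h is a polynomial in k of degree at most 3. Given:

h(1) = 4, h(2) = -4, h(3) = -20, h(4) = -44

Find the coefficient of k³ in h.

0

Write h(k) = ak³ + bk² + ck + d; the 4 given values yield a linear system in the 4 coefficients.
Solving, the leading coefficient vanishes, and h(k) = -4k² + 4k + 4.
The coefficient of k³ is 0.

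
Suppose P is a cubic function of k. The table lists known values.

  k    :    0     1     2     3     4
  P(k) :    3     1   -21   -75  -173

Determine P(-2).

First differences: -2, -22, -54, -98. Second differences: -20, -32, -44. Third differences: -12, -12.
Level-3 differences are constant, so P has degree 3.
Fitting a degree-3 polynomial gives P(k) = -2k³ - 4k² + 4k + 3.
Then P(-2) = -5.

-5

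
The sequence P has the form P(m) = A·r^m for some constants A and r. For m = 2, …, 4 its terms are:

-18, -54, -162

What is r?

Consecutive ratio: -54/(-18) = 3, and -162/(-54) = 3, so r = 3.
Then A·3^2 = -18 gives A = -2, and P(m) = -2·3^m.

3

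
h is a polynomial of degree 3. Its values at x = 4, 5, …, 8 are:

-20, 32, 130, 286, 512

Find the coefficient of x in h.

-7

Write h(x) = ax³ + bx² + cx + d; the 5 given values yield a linear system in the 4 coefficients.
Solving, h(x) = 2x³ - 7x² - 7x - 8.
The coefficient of x is -7.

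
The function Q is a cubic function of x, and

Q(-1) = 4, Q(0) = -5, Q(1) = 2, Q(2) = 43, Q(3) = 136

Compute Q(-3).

-2

First differences: -9, 7, 41, 93. Second differences: 16, 34, 52. Third differences: 18, 18.
Level-3 differences are constant, so Q has degree 3.
Fitting a degree-3 polynomial gives Q(x) = 3x³ + 8x² - 4x - 5.
Then Q(-3) = -2.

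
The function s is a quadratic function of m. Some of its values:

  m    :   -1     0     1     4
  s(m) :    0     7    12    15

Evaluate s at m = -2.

-9

Write s(m) = am² + bm + c; the 4 given values yield a linear system in the 3 coefficients.
Solving, s(m) = -m² + 6m + 7.
Then s(-2) = -9.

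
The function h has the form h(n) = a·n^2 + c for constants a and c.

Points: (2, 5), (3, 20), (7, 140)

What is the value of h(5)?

68

From h(2) = 5 and h(3) = 20: 4a + c = 5 and 9a + c = 20.
Subtracting: 5a = 15, so a = 3; then c = 5 − 3·4 = -7.
So h(n) = 3n² − 7, and h(5) = 68.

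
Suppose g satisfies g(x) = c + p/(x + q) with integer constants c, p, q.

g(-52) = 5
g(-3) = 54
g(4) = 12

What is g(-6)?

(g(x) − c)(x + q) = p for each data point; the three points give a linear system in c and q, then p follows.
Solving: c = 6, q = 4, p = 48, so g(x) = 6 + 48/(x + 4).
Then g(-6) = 6 + 48/(-2) = -18.

-18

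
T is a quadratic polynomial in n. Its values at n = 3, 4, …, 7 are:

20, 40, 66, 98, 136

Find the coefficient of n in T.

First differences: 20, 26, 32, 38. Second differences: 6, 6, 6.
Level-2 differences are constant, so T has degree 2.
Fitting a degree-2 polynomial gives T(n) = 3n² - n - 4.
The coefficient of n is -1.

-1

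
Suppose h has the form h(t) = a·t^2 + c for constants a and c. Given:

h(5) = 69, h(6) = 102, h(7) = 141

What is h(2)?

From h(5) = 69 and h(6) = 102: 25a + c = 69 and 36a + c = 102.
Subtracting: 11a = 33, so a = 3; then c = 69 − 3·25 = -6.
So h(t) = 3t² − 6, and h(2) = 6.

6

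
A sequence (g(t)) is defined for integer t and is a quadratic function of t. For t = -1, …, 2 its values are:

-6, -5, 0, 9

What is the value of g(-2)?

-3

First differences: 1, 5, 9. Second differences: 4, 4.
Level-2 differences are constant, so g has degree 2.
Fitting a degree-2 polynomial gives g(t) = 2t² + 3t - 5.
Then g(-2) = -3.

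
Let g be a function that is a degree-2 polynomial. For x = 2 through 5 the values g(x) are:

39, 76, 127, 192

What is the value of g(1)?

First differences: 37, 51, 65. Second differences: 14, 14.
Level-2 differences are constant, so g has degree 2.
Fitting a degree-2 polynomial gives g(x) = 7x² + 2x + 7.
Then g(1) = 16.

16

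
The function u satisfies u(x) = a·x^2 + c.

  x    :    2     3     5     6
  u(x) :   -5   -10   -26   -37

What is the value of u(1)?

-2

From u(2) = -5 and u(3) = -10: 4a + c = -5 and 9a + c = -10.
Subtracting: 5a = -5, so a = -1; then c = -5 − (-1)·4 = -1.
So u(x) = -1x² − 1, and u(1) = -2.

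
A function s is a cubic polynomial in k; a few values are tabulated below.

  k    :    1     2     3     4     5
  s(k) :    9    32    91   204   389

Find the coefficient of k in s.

First differences: 23, 59, 113, 185. Second differences: 36, 54, 72. Third differences: 18, 18.
Level-3 differences are constant, so s has degree 3.
Fitting a degree-3 polynomial gives s(k) = 3k³ + 2k + 4.
The coefficient of k is 2.

2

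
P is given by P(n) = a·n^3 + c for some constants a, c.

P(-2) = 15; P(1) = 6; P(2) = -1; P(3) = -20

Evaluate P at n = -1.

From P(-2) = 15 and P(1) = 6: -8a + c = 15 and 1a + c = 6.
Subtracting: 9a = -9, so a = -1; then c = 15 − (-1)·(-8) = 7.
So P(n) = -1n³ + 7, and P(-1) = 8.

8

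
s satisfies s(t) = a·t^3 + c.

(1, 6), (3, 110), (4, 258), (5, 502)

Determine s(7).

1374

From s(1) = 6 and s(3) = 110: 1a + c = 6 and 27a + c = 110.
Subtracting: 26a = 104, so a = 4; then c = 6 − 4·1 = 2.
So s(t) = 4t³ + 2, and s(7) = 1374.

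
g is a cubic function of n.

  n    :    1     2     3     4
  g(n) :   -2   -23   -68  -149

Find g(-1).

Write g(n) = an³ + bn² + cn + d; the 4 given values yield a linear system in the 4 coefficients.
Solving, g(n) = -2n³ - 7n + 7.
Then g(-1) = 16.

16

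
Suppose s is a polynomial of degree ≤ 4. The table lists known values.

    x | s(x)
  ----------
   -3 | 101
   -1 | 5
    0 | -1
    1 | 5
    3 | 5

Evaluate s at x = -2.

Write s(x) = ax^4 + bx³ + cx² + dx + e; the 5 given values yield a linear system in the 5 coefficients.
Solving, the leading coefficient vanishes, and s(x) = -2x³ + 6x² + 2x - 1.
Then s(-2) = 35.

35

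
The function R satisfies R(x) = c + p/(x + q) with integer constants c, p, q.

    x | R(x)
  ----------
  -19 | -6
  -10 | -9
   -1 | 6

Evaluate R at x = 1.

(R(x) − c)(x + q) = p for each data point; the three points give a linear system in c and q, then p follows.
Solving: c = -4, q = 4, p = 30, so R(x) = -4 + 30/(x + 4).
Then R(1) = -4 + 30/5 = 2.

2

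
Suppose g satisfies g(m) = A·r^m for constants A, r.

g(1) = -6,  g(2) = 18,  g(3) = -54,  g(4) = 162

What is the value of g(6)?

Consecutive ratio: 18/(-6) = -3, and -54/18 = -3, so r = -3.
Then A·(-3)^1 = -6 gives A = 2, and g(m) = 2·(-3)^m.
g(6) = 2·(-3)^6 = 1458.

1458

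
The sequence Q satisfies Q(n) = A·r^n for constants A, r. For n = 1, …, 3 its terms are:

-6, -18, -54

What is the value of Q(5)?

-486

Consecutive ratio: -18/(-6) = 3, and -54/(-18) = 3, so r = 3.
Then A·3^1 = -6 gives A = -2, and Q(n) = -2·3^n.
Q(5) = -2·3^5 = -486.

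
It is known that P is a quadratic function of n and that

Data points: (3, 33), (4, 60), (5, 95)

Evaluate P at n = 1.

3

Write P(n) = an² + bn + c; the 3 given values yield a linear system in the 3 coefficients.
Solving, P(n) = 4n² - n.
Then P(1) = 3.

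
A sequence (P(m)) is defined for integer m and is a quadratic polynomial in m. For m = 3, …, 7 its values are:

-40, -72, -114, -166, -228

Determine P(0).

-4

Write P(m) = am² + bm + c; the 5 given values yield a linear system in the 3 coefficients.
Solving, P(m) = -5m² + 3m - 4.
Then P(0) = -4.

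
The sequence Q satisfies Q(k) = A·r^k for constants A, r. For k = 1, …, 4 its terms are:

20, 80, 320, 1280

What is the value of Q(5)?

Consecutive ratio: 80/20 = 4, and 320/80 = 4, so r = 4.
Then A·4^1 = 20 gives A = 5, and Q(k) = 5·4^k.
Q(5) = 5·4^5 = 5120.

5120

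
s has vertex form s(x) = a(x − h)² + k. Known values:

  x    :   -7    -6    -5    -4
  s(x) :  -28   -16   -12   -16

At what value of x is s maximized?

-5

First differences 12, 4, -4; second difference -8 = 2a, so a = -4.
Expanding, the x-coefficient is −2ah = 8h; matching it to the data gives h = -5, and then k = -12.
So s(x) = -4(x + 5)² − 12.
Hence h = -5.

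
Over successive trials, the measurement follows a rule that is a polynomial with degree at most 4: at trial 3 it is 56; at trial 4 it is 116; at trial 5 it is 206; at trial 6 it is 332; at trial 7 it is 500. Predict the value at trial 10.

1316

Write the value at n as u(n).
Write u(n) = an^4 + bn³ + cn² + dn + e; the 5 given values yield a linear system in the 5 coefficients.
Solving, the leading coefficient vanishes, and u(n) = n³ + 3n² + 2n - 4.
Then u(10) = 1316.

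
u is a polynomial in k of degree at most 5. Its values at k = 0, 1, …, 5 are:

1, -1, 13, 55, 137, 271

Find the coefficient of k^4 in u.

0

First differences: -2, 14, 42, 82, 134. Second differences: 16, 28, 40, 52. Third differences: 12, 12, 12.
Level-3 differences are constant, so u has degree 3.
Fitting a degree-3 polynomial gives u(k) = 2k³ + 2k² - 6k + 1.
The coefficient of k^4 is 0.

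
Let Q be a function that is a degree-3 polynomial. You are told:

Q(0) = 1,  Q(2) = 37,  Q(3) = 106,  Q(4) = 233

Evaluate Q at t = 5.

436

Write Q(t) = at³ + bt² + ct + d; the 4 given values yield a linear system in the 4 coefficients.
Solving, Q(t) = 3t³ + 2t² + 2t + 1.
Then Q(5) = 436.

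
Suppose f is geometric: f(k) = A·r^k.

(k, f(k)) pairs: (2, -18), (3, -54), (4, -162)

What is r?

3

Consecutive ratio: -54/(-18) = 3, and -162/(-54) = 3, so r = 3.
Then A·3^2 = -18 gives A = -2, and f(k) = -2·3^k.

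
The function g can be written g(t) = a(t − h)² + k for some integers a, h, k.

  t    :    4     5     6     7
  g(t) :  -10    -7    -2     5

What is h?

First differences 3, 5, 7; second difference 2 = 2a, so a = 1.
Expanding, the t-coefficient is −2ah = -2h; matching it to the data gives h = 3, and then k = -11.
So g(t) = 1(t − 3)² − 11.
Hence h = 3.

3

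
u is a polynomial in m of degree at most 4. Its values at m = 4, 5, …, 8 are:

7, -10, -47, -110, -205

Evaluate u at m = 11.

First differences: -17, -37, -63, -95. Second differences: -20, -26, -32. Third differences: -6, -6.
Level-3 differences are constant, so u has degree 3.
Fitting a degree-3 polynomial gives u(m) = -m³ + 5m² - m - 5.
Then u(11) = -742.

-742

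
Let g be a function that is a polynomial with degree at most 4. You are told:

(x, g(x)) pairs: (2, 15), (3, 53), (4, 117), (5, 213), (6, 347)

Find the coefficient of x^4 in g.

First differences: 38, 64, 96, 134. Second differences: 26, 32, 38. Third differences: 6, 6.
Level-3 differences are constant, so g has degree 3.
Fitting a degree-3 polynomial gives g(x) = x³ + 4x² - x - 7.
The coefficient of x^4 is 0.

0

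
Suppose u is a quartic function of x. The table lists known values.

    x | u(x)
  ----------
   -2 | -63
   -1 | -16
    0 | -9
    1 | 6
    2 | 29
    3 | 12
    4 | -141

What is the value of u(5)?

Write u(x) = ax^4 + bx³ + cx² + dx + e; the 7 given values yield a linear system in the 5 coefficients.
Solving, u(x) = -2x^4 + 4x³ + 6x² + 7x - 9.
Then u(5) = -574.

-574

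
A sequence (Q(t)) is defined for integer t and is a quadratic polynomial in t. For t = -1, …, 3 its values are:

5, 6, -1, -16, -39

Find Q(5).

-109

Write Q(t) = at² + bt + c; the 5 given values yield a linear system in the 3 coefficients.
Solving, Q(t) = -4t² - 3t + 6.
Then Q(5) = -109.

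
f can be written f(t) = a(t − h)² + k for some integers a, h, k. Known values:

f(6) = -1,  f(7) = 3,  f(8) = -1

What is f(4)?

-33

First differences 4, -4; second difference -8 = 2a, so a = -4.
Expanding, the t-coefficient is −2ah = 8h; matching it to the data gives h = 7, and then k = 3.
So f(t) = -4(t − 7)² + 3.
f(4) = -4·(-3)² + 3 = -33.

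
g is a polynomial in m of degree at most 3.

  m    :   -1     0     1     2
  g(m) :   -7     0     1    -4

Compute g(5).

First differences: 7, 1, -5. Second differences: -6, -6.
Level-2 differences are constant, so g has degree 2.
Fitting a degree-2 polynomial gives g(m) = -3m² + 4m.
Then g(5) = -55.

-55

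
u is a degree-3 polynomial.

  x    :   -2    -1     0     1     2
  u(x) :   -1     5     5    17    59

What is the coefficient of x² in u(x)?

6

First differences: 6, 0, 12, 42. Second differences: -6, 12, 30. Third differences: 18, 18.
Level-3 differences are constant, so u has degree 3.
Fitting a degree-3 polynomial gives u(x) = 3x³ + 6x² + 3x + 5.
The coefficient of x² is 6.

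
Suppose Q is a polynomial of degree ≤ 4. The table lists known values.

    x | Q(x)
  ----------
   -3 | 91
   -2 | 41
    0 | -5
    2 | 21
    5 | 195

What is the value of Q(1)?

-1

Write Q(x) = ax^4 + bx³ + cx² + dx + e; the 5 given values yield a linear system in the 5 coefficients.
Solving, the top 2 coefficients vanish, and Q(x) = 9x² - 5x - 5.
Then Q(1) = -1.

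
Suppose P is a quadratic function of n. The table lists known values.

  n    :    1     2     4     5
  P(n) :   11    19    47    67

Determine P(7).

119

Write P(n) = an² + bn + c; the 4 given values yield a linear system in the 3 coefficients.
Solving, P(n) = 2n² + 2n + 7.
Then P(7) = 119.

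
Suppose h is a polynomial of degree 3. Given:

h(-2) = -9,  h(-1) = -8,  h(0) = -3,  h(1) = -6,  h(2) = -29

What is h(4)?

-183

Write h(k) = ak³ + bk² + ck + d; the 5 given values yield a linear system in the 4 coefficients.
Solving, h(k) = -2k³ - 4k² + 3k - 3.
Then h(4) = -183.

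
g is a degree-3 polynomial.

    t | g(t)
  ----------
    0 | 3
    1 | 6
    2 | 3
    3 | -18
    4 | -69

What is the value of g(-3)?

78

First differences: 3, -3, -21, -51. Second differences: -6, -18, -30. Third differences: -12, -12.
Level-3 differences are constant, so g has degree 3.
Fitting a degree-3 polynomial gives g(t) = -2t³ + 3t² + 2t + 3.
Then g(-3) = 78.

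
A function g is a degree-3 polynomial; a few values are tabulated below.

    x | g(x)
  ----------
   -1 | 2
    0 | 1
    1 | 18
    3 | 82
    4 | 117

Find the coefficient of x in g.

Write g(x) = ax³ + bx² + cx + d; the 5 given values yield a linear system in the 4 coefficients.
Solving, g(x) = -x³ + 9x² + 9x + 1.
The coefficient of x is 9.

9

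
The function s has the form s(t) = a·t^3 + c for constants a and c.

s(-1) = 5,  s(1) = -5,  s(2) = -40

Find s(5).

-625

From s(-1) = 5 and s(1) = -5: -1a + c = 5 and 1a + c = -5.
Subtracting: 2a = -10, so a = -5; then c = 5 − (-5)·(-1) = 0.
So s(t) = -5t³ + 0, and s(5) = -625.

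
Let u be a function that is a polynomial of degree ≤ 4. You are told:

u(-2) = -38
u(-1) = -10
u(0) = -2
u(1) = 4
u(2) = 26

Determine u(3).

Write u(x) = ax^4 + bx³ + cx² + dx + e; the 5 given values yield a linear system in the 5 coefficients.
Solving, the leading coefficient vanishes, and u(x) = 3x³ - x² + 4x - 2.
Then u(3) = 82.

82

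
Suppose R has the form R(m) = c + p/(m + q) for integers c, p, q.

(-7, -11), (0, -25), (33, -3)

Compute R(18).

-1

(R(m) − c)(m + q) = p for each data point; the three points give a linear system in c and q, then p follows.
Solving: c = -5, q = -3, p = 60, so R(m) = -5 + 60/(m − 3).
Then R(18) = -5 + 60/15 = -1.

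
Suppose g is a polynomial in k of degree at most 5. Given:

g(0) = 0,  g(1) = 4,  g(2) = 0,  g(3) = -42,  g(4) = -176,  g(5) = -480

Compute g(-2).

Write g(k) = ak^5 + bk^4 + ck³ + dk² + ek + p; the 6 given values yield a linear system in the 6 coefficients.
Solving, the leading coefficient vanishes, and g(k) = -k^4 + k³ + 4k.
Then g(-2) = -32.

-32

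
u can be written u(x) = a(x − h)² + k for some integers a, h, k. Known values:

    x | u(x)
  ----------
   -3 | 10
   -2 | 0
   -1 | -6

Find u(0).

First differences -10, -6; second difference 4 = 2a, so a = 2.
Expanding, the x-coefficient is −2ah = -4h; matching it to the data gives h = 0, and then k = -8.
So u(x) = 2(x + 0)² − 8.
u(0) = 2·0² − 8 = -8.

-8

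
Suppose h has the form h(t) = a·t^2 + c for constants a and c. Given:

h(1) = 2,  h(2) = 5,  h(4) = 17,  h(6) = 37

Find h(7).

From h(1) = 2 and h(2) = 5: 1a + c = 2 and 4a + c = 5.
Subtracting: 3a = 3, so a = 1; then c = 2 − 1·1 = 1.
So h(t) = 1t² + 1, and h(7) = 50.

50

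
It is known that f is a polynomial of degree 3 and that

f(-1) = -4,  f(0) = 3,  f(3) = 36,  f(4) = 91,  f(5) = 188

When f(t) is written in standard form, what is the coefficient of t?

Write f(t) = at³ + bt² + ct + d; the 5 given values yield a linear system in the 4 coefficients.
Solving, f(t) = 2t³ - 3t² + 2t + 3.
The coefficient of t is 2.

2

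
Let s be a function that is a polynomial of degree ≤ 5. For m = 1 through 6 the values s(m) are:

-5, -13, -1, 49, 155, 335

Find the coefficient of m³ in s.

First differences: -8, 12, 50, 106, 180. Second differences: 20, 38, 56, 74. Third differences: 18, 18, 18.
Level-3 differences are constant, so s has degree 3.
Fitting a degree-3 polynomial gives s(m) = 3m³ - 8m² - 5m + 5.
The coefficient of m³ is 3.

3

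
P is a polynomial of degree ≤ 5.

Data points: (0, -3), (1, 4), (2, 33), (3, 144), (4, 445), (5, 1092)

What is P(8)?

7389

First differences: 7, 29, 111, 301, 647. Second differences: 22, 82, 190, 346. Third differences: 60, 108, 156. Fourth differences: 48, 48.
Level-4 differences are constant, so P has degree 4.
Fitting a degree-4 polynomial gives P(n) = 2n^4 - 2n³ + 3n² + 4n - 3.
Then P(8) = 7389.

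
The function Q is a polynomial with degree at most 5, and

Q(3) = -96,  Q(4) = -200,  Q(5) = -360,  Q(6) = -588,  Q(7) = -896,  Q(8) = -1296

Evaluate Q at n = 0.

First differences: -104, -160, -228, -308, -400. Second differences: -56, -68, -80, -92. Third differences: -12, -12, -12.
Level-3 differences are constant, so Q has degree 3.
Fitting a degree-3 polynomial gives Q(n) = -2n³ - 4n² - 2n.
Then Q(0) = 0.

0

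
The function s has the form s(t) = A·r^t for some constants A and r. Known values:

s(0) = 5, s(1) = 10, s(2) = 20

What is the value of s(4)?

80

Consecutive ratio: 10/5 = 2, and 20/10 = 2, so r = 2.
Then A·2^0 = 5 gives A = 5, and s(t) = 5·2^t.
s(4) = 5·2^4 = 80.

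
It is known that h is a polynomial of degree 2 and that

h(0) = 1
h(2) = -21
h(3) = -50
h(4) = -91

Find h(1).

Write h(n) = an² + bn + c; the 4 given values yield a linear system in the 3 coefficients.
Solving, h(n) = -6n² + n + 1.
Then h(1) = -4.

-4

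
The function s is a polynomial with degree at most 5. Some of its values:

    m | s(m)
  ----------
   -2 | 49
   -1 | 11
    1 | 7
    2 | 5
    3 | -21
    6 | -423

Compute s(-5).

523

Write s(m) = am^5 + bm^4 + cm³ + dm² + em + p; the 6 given values yield a linear system in the 6 coefficients.
Solving, the top 2 coefficients vanish, and s(m) = -3m³ + 6m² + m + 3.
Then s(-5) = 523.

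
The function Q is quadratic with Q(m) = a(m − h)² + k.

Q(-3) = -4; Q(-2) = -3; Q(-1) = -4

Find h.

First differences 1, -1; second difference -2 = 2a, so a = -1.
Expanding, the m-coefficient is −2ah = 2h; matching it to the data gives h = -2, and then k = -3.
So Q(m) = -1(m + 2)² − 3.
Hence h = -2.

-2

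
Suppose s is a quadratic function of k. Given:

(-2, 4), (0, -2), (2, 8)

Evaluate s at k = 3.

19

Write s(k) = ak² + bk + c; the 3 given values yield a linear system in the 3 coefficients.
Solving, s(k) = 2k² + k - 2.
Then s(3) = 19.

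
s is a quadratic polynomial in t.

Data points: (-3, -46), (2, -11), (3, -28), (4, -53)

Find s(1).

Write s(t) = at² + bt + c; the 4 given values yield a linear system in the 3 coefficients.
Solving, s(t) = -4t² + 3t - 1.
Then s(1) = -2.

-2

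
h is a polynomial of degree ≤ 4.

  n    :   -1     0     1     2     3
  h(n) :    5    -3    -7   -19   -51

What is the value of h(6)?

-387

First differences: -8, -4, -12, -32. Second differences: 4, -8, -20. Third differences: -12, -12.
Level-3 differences are constant, so h has degree 3.
Fitting a degree-3 polynomial gives h(n) = -2n³ + 2n² - 4n - 3.
Then h(6) = -387.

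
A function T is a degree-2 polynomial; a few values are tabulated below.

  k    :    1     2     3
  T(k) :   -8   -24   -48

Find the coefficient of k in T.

Write T(k) = ak² + bk + c; the 3 given values yield a linear system in the 3 coefficients.
Solving, T(k) = -4k² - 4k.
The coefficient of k is -4.

-4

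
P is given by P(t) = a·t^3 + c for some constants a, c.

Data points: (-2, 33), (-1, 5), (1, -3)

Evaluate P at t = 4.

From P(-2) = 33 and P(-1) = 5: -8a + c = 33 and -1a + c = 5.
Subtracting: 7a = -28, so a = -4; then c = 33 − (-4)·(-8) = 1.
So P(t) = -4t³ + 1, and P(4) = -255.

-255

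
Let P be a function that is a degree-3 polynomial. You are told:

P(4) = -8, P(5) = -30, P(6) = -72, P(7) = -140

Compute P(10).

Write P(m) = am³ + bm² + cm + d; the 4 given values yield a linear system in the 4 coefficients.
Solving, P(m) = -m³ + 5m² - 6m.
Then P(10) = -560.

-560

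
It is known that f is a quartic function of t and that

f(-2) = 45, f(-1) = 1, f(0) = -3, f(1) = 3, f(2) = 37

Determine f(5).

1207

Write f(t) = at^4 + bt³ + ct² + dt + e; the 5 given values yield a linear system in the 5 coefficients.
Solving, f(t) = 2t^4 - t³ + 3t² + 2t - 3.
Then f(5) = 1207.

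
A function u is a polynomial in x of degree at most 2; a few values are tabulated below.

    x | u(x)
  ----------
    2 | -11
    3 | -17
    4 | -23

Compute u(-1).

First differences: -6, -6.
Level-1 differences are constant, so u has degree 1.
Fitting a degree-1 polynomial gives u(x) = -6x + 1.
Then u(-1) = 7.

7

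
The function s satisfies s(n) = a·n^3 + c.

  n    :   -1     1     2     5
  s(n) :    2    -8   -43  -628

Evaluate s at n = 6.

From s(-1) = 2 and s(1) = -8: -1a + c = 2 and 1a + c = -8.
Subtracting: 2a = -10, so a = -5; then c = 2 − (-5)·(-1) = -3.
So s(n) = -5n³ − 3, and s(6) = -1083.

-1083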